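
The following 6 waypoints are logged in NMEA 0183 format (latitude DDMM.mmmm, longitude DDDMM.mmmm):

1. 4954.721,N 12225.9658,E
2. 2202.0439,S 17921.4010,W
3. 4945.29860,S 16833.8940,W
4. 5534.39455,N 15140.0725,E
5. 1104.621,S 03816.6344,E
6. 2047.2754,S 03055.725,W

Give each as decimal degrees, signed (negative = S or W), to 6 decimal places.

Point 1:
  Latitude: split at 2 digits → 49° and 54.721′; 49 + 54.721/60 = 49.9120167
  N → positive
  Lon: split at 3 digits → 122° and 25.9658′; 122 + 25.9658/60 = 122.4327633
  E → positive
Point 2:
  φ: degrees = first 2 digits = 22, minutes = 2.0439; 22 + 2.0439/60 = 22.0340650
  S → negative
  Lon: split at 3 digits → 179° and 21.401′; 179 + 21.401/60 = 179.3566833
  W ⇒ negate
Point 3:
  φ: degrees = first 2 digits = 49, minutes = 45.2986; 49 + 45.2986/60 = 49.7549767
  S → negative
  Longitude: degrees = first 3 digits = 168, minutes = 33.894; 168 + 33.894/60 = 168.5649000
  W ⇒ negate
Point 4:
  Latitude: degrees = first 2 digits = 55, minutes = 34.39455; 55 + 34.39455/60 = 55.5732425
  N ⇒ keep positive
  Longitude: degrees = first 3 digits = 151, minutes = 40.0725; 151 + 40.0725/60 = 151.6678750
  E ⇒ keep positive
Point 5:
  φ: degrees = first 2 digits = 11, minutes = 4.621; 11 + 4.621/60 = 11.0770167
  S ⇒ negate
  Lon: degrees = first 3 digits = 38, minutes = 16.6344; 38 + 16.6344/60 = 38.2772400
  E ⇒ keep positive
Point 6:
  Latitude: split at 2 digits → 20° and 47.2754′; 20 + 47.2754/60 = 20.7879233
  hemisphere S, so the sign is −
  λ: degrees = first 3 digits = 30, minutes = 55.725; 30 + 55.725/60 = 30.9287500
  hemisphere W, so the sign is −

1. 49.912017, 122.432763
2. -22.034065, -179.356683
3. -49.754977, -168.564900
4. 55.573243, 151.667875
5. -11.077017, 38.277240
6. -20.787923, -30.928750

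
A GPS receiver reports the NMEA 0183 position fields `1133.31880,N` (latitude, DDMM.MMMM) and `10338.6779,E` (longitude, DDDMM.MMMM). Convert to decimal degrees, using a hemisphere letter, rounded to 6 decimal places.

11.555313° N, 103.644632° E

φ: degrees = first 2 digits = 11, minutes = 33.3188; 11 + 33.3188/60 = 11.5553133
Longitude: split at 3 digits → 103° and 38.6779′; 103 + 38.6779/60 = 103.6446317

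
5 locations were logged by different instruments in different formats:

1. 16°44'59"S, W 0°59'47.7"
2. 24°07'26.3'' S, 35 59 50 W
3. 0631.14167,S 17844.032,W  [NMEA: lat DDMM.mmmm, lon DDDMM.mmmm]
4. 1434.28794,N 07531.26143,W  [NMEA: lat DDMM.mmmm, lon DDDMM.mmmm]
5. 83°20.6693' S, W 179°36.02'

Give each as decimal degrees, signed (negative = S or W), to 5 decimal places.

1. -16.74972, -0.99658
2. -24.12397, -35.99722
3. -6.51903, -178.73387
4. 14.57147, -75.52102
5. -83.34449, -179.60033

Point 1:
  φ: 16° + 44/60 + 59/3600 = 16 + 0.733333 + 0.016389 = 16.749722
  S ⇒ negate
  Longitude: 0 + 59/60 + 47.7/3600 = 0.996583
  W → negative
Point 2:
  Latitude: 24° + 7/60 + 26.3/3600 = 24 + 0.116667 + 0.007306 = 24.123972
  S → negative
  Lon: 35° + 59/60 + 50/3600 = 35 + 0.983333 + 0.013889 = 35.997222
  hemisphere W, so the sign is −
Point 3:
  Lat: degrees = first 2 digits = 6, minutes = 31.14167; 6 + 31.14167/60 = 6.519028
  S → negative
  λ: split at 3 digits → 178° and 44.032′; 178 + 44.032/60 = 178.733867
  W → negative
Point 4:
  Latitude: split at 2 digits → 14° and 34.28794′; 14 + 34.28794/60 = 14.571466
  N → positive
  Longitude: degrees = first 3 digits = 75, minutes = 31.26143; 75 + 31.26143/60 = 75.521024
  W ⇒ negate
Point 5:
  Latitude: 20.6693′ = 0.344488°; total 83.344488
  hemisphere S, so the sign is −
  Longitude: 36.02′ = 0.600333°; total 179.600333
  W ⇒ negate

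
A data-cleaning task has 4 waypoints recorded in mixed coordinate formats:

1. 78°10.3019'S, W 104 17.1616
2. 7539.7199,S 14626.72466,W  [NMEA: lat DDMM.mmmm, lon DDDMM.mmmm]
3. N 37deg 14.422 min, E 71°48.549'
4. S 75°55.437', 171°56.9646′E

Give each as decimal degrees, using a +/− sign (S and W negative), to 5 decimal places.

Point 1:
  φ: 10.3019′ = 0.171698°; total 78.171698
  S ⇒ negate
  λ: 104 + 17.1616/60 = 104.286027
  hemisphere W, so the sign is −
Point 2:
  φ: degrees = first 2 digits = 75, minutes = 39.7199; 75 + 39.7199/60 = 75.661998
  S ⇒ negate
  Longitude: split at 3 digits → 146° and 26.72466′; 146 + 26.72466/60 = 146.445411
  W ⇒ negate
Point 3:
  Latitude: 14.422′ = 0.240367°; total 37.240367
  N ⇒ keep positive
  Longitude: 48.549′ = 0.809150°; total 71.809150
  E ⇒ keep positive
Point 4:
  Lat: 75 + 55.437/60 = 75.923950
  S ⇒ negate
  Longitude: 171 + 56.9646/60 = 171.949410
  E ⇒ keep positive

1. -78.17170, -104.28603
2. -75.66200, -146.44541
3. 37.24037, 71.80915
4. -75.92395, 171.94941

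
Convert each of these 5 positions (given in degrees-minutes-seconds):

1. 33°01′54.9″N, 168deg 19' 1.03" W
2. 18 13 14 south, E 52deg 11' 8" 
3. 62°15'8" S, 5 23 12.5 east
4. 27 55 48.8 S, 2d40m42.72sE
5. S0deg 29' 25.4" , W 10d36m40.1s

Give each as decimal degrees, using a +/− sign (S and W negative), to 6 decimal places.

Point 1:
  Lat: 33° + 1/60 + 54.9/3600 = 33 + 0.016667 + 0.015250 = 33.0319167
  N → positive
  Lon: 168° + 19/60 + 1.03/3600 = 168 + 0.316667 + 0.000286 = 168.3169528
  W → negative
Point 2:
  Lat: 13′ + 14″ = 13.23333′; 18 + 13.23333/60 = 18.2205556
  S ⇒ negate
  Lon: 52 + 11/60 + 8/3600 = 52.1855556
  E ⇒ keep positive
Point 3:
  Latitude: 62 + 15/60 + 8/3600 = 62.2522222
  S → negative
  Longitude: 5° + 23/60 + 12.5/3600 = 5 + 0.383333 + 0.003472 = 5.3868056
  E → positive
Point 4:
  Latitude: 55′ + 48.8″ = 55.81333′; 27 + 55.81333/60 = 27.9302222
  S ⇒ negate
  Longitude: 40′ + 42.72″ = 40.71200′; 2 + 40.71200/60 = 2.6785333
  E ⇒ keep positive
Point 5:
  Lat: 0° + 29/60 + 25.4/3600 = 0 + 0.483333 + 0.007056 = 0.4903889
  S → negative
  λ: 10° + 36/60 + 40.1/3600 = 10 + 0.600000 + 0.011139 = 10.6111389
  W → negative

1. 33.031917, -168.316953
2. -18.220556, 52.185556
3. -62.252222, 5.386806
4. -27.930222, 2.678533
5. -0.490389, -10.611139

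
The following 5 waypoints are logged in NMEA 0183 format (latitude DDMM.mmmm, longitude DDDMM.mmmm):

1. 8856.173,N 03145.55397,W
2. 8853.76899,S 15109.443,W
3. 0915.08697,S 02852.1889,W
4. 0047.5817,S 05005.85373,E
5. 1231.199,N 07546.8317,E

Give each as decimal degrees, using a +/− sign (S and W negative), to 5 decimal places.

1. 88.93622, -31.75923
2. -88.89615, -151.15738
3. -9.25145, -28.86982
4. -0.79303, 50.09756
5. 12.51998, 75.78053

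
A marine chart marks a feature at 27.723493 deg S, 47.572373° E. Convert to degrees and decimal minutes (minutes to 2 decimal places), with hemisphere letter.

27° 43.41′ S, 47° 34.34′ E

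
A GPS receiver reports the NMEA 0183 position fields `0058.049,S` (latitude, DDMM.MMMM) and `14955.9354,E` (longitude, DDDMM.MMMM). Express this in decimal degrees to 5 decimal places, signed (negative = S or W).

-0.96748, 149.93226

Lat: split at 2 digits → 00° and 58.049′; 0 + 58.049/60 = 0.967483
hemisphere S, so the sign is −
λ: split at 3 digits → 149° and 55.9354′; 149 + 55.9354/60 = 149.932257
E ⇒ keep positive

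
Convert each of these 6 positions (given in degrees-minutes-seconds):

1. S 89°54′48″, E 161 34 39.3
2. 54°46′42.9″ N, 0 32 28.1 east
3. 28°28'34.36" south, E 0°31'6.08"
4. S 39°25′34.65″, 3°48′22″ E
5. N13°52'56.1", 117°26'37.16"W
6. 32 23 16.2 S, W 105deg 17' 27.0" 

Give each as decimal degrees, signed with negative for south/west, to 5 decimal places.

1. -89.91333, 161.57758
2. 54.77858, 0.54114
3. -28.47621, 0.51836
4. -39.42629, 3.80611
5. 13.88225, -117.44366
6. -32.38783, -105.29083

Point 1:
  Lat: 89 + 54/60 + 48/3600 = 89.913333
  S ⇒ negate
  Longitude: 161 + 34/60 + 39.3/3600 = 161.577583
  E → positive
Point 2:
  Lat: 54° + 46/60 + 42.9/3600 = 54 + 0.766667 + 0.011917 = 54.778583
  N → positive
  Lon: 32′ + 28.1″ = 32.46833′; 0 + 32.46833/60 = 0.541139
  E ⇒ keep positive
Point 3:
  Lat: 28′ + 34.36″ = 28.57267′; 28 + 28.57267/60 = 28.476211
  S ⇒ negate
  λ: 31′ + 6.08″ = 31.10133′; 0 + 31.10133/60 = 0.518356
  E ⇒ keep positive
Point 4:
  φ: 39° + 25/60 + 34.65/3600 = 39 + 0.416667 + 0.009625 = 39.426292
  hemisphere S, so the sign is −
  λ: 48′ + 22″ = 48.36667′; 3 + 48.36667/60 = 3.806111
  E ⇒ keep positive
Point 5:
  Latitude: 13 + 52/60 + 56.1/3600 = 13.882250
  N ⇒ keep positive
  Lon: 117 + 26/60 + 37.16/3600 = 117.443656
  W ⇒ negate
Point 6:
  φ: 32° + 23/60 + 16.2/3600 = 32 + 0.383333 + 0.004500 = 32.387833
  S → negative
  λ: 17′ + 27″ = 17.45000′; 105 + 17.45000/60 = 105.290833
  W → negative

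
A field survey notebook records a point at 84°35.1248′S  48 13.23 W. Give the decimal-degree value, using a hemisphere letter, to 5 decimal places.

84.58541° S, 48.22050° W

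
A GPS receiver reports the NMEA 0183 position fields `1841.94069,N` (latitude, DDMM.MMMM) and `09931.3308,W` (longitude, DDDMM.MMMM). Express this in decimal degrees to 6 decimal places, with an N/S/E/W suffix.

18.699012° N, 99.522180° W

φ: split at 2 digits → 18° and 41.94069′; 18 + 41.94069/60 = 18.6990115
λ: split at 3 digits → 099° and 31.3308′; 99 + 31.3308/60 = 99.5221800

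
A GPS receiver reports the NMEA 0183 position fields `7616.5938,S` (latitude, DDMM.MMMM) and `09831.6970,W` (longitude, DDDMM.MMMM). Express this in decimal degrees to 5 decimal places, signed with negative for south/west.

-76.27656, -98.52828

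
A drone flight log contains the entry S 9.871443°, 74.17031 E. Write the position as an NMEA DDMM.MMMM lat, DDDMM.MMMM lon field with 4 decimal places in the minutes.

0952.2866,S / 07410.2186,E

Lat: minutes = (9.871443 − 9) × 60 = 52.286580
λ: minutes = (74.170310 − 74) × 60 = 10.218600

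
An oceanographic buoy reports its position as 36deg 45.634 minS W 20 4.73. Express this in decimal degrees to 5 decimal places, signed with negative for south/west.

-36.76057, -20.07883

φ: 36 + 45.634/60 = 36.760567
S → negative
Longitude: 4.73′ = 0.078833°; total 20.078833
hemisphere W, so the sign is −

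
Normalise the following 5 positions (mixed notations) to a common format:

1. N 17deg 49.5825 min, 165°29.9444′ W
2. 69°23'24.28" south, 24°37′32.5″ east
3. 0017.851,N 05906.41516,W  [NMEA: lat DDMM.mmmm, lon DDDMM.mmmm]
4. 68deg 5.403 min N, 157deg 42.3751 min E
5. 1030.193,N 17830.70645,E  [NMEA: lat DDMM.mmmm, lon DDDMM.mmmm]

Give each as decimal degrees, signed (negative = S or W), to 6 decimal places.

1. 17.826375, -165.499073
2. -69.390078, 24.625694
3. 0.297517, -59.106919
4. 68.090050, 157.706252
5. 10.503217, 178.511774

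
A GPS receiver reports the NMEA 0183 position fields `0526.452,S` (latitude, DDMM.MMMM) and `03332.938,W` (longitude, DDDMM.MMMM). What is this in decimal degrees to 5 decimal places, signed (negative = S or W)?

Lat: degrees = first 2 digits = 5, minutes = 26.452; 5 + 26.452/60 = 5.440867
S → negative
λ: split at 3 digits → 033° and 32.938′; 33 + 32.938/60 = 33.548967
W → negative

-5.44087, -33.54897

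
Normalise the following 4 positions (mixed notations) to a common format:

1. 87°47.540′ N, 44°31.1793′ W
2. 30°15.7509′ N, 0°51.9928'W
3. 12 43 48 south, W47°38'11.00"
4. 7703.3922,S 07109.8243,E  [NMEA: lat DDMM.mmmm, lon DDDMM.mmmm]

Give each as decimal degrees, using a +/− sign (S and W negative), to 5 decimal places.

1. 87.79233, -44.51966
2. 30.26252, -0.86655
3. -12.73000, -47.63639
4. -77.05654, 71.16374

Point 1:
  Lat: 47.54′ = 0.792333°; total 87.792333
  N → positive
  Lon: 31.1793′ = 0.519655°; total 44.519655
  W ⇒ negate
Point 2:
  Lat: 15.7509′ = 0.262515°; total 30.262515
  N ⇒ keep positive
  λ: 0 + 51.9928/60 = 0.866547
  W ⇒ negate
Point 3:
  Lat: 12° + 43/60 + 48/3600 = 12 + 0.716667 + 0.013333 = 12.730000
  S → negative
  Lon: 38′ + 11″ = 38.18333′; 47 + 38.18333/60 = 47.636389
  hemisphere W, so the sign is −
Point 4:
  φ: split at 2 digits → 77° and 3.3922′; 77 + 3.3922/60 = 77.056537
  S → negative
  Longitude: degrees = first 3 digits = 71, minutes = 9.8243; 71 + 9.8243/60 = 71.163738
  E ⇒ keep positive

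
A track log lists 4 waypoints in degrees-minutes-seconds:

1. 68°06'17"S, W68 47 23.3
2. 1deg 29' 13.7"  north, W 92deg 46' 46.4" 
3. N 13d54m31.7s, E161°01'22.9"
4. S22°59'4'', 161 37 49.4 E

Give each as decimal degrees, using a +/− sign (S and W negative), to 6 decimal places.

Point 1:
  φ: 6′ + 17″ = 6.28333′; 68 + 6.28333/60 = 68.1047222
  hemisphere S, so the sign is −
  Lon: 47′ + 23.3″ = 47.38833′; 68 + 47.38833/60 = 68.7898056
  W → negative
Point 2:
  Lat: 1 + 29/60 + 13.7/3600 = 1.4871389
  N → positive
  Longitude: 92° + 46/60 + 46.4/3600 = 92 + 0.766667 + 0.012889 = 92.7795556
  W ⇒ negate
Point 3:
  Lat: 13 + 54/60 + 31.7/3600 = 13.9088056
  N ⇒ keep positive
  Longitude: 161 + 1/60 + 22.9/3600 = 161.0230278
  E ⇒ keep positive
Point 4:
  Latitude: 59′ + 4″ = 59.06667′; 22 + 59.06667/60 = 22.9844444
  S → negative
  Longitude: 161° + 37/60 + 49.4/3600 = 161 + 0.616667 + 0.013722 = 161.6303889
  E → positive

1. -68.104722, -68.789806
2. 1.487139, -92.779556
3. 13.908806, 161.023028
4. -22.984444, 161.630389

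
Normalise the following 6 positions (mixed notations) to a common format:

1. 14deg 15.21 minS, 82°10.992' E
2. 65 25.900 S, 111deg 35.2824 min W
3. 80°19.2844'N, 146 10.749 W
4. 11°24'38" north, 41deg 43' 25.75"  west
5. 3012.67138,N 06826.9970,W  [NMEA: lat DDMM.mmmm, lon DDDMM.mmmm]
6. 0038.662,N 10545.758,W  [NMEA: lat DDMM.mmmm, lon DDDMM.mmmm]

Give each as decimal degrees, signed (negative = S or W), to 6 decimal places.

1. -14.253500, 82.183200
2. -65.431667, -111.588040
3. 80.321407, -146.179150
4. 11.410556, -41.723819
5. 30.211190, -68.449950
6. 0.644367, -105.762633

Point 1:
  Lat: 15.21′ = 0.253500°; total 14.2535000
  hemisphere S, so the sign is −
  λ: 82 + 10.992/60 = 82.1832000
  E ⇒ keep positive
Point 2:
  Latitude: 25.9′ = 0.431667°; total 65.4316667
  S ⇒ negate
  Lon: 35.2824′ = 0.588040°; total 111.5880400
  W ⇒ negate
Point 3:
  φ: 80 + 19.2844/60 = 80.3214067
  N ⇒ keep positive
  Longitude: 146 + 10.749/60 = 146.1791500
  W → negative
Point 4:
  Latitude: 11° + 24/60 + 38/3600 = 11 + 0.400000 + 0.010556 = 11.4105556
  N ⇒ keep positive
  λ: 43′ + 25.75″ = 43.42917′; 41 + 43.42917/60 = 41.7238194
  W ⇒ negate
Point 5:
  Latitude: degrees = first 2 digits = 30, minutes = 12.67138; 30 + 12.67138/60 = 30.2111897
  N ⇒ keep positive
  Lon: degrees = first 3 digits = 68, minutes = 26.997; 68 + 26.997/60 = 68.4499500
  hemisphere W, so the sign is −
Point 6:
  Latitude: degrees = first 2 digits = 0, minutes = 38.662; 0 + 38.662/60 = 0.6443667
  N → positive
  Lon: degrees = first 3 digits = 105, minutes = 45.758; 105 + 45.758/60 = 105.7626333
  W → negative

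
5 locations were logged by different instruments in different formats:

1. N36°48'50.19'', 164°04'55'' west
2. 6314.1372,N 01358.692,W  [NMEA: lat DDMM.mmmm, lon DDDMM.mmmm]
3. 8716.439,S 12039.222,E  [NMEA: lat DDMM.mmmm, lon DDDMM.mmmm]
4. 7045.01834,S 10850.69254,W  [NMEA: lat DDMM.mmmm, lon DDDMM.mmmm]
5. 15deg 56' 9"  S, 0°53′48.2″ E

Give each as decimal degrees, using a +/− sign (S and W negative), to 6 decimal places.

Point 1:
  Lat: 36° + 48/60 + 50.19/3600 = 36 + 0.800000 + 0.013942 = 36.8139417
  N ⇒ keep positive
  λ: 164 + 4/60 + 55/3600 = 164.0819444
  hemisphere W, so the sign is −
Point 2:
  φ: split at 2 digits → 63° and 14.1372′; 63 + 14.1372/60 = 63.2356200
  N → positive
  Lon: split at 3 digits → 013° and 58.692′; 13 + 58.692/60 = 13.9782000
  W ⇒ negate
Point 3:
  Lat: degrees = first 2 digits = 87, minutes = 16.439; 87 + 16.439/60 = 87.2739833
  S ⇒ negate
  λ: degrees = first 3 digits = 120, minutes = 39.222; 120 + 39.222/60 = 120.6537000
  E ⇒ keep positive
Point 4:
  Latitude: split at 2 digits → 70° and 45.01834′; 70 + 45.01834/60 = 70.7503057
  S ⇒ negate
  Lon: degrees = first 3 digits = 108, minutes = 50.69254; 108 + 50.69254/60 = 108.8448757
  W → negative
Point 5:
  Lat: 15 + 56/60 + 9/3600 = 15.9358333
  S → negative
  Lon: 0 + 53/60 + 48.2/3600 = 0.8967222
  E ⇒ keep positive

1. 36.813942, -164.081944
2. 63.235620, -13.978200
3. -87.273983, 120.653700
4. -70.750306, -108.844876
5. -15.935833, 0.896722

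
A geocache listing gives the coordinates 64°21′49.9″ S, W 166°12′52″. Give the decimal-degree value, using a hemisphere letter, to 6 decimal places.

φ: 64 + 21/60 + 49.9/3600 = 64.3638611
Longitude: 166° + 12/60 + 52/3600 = 166 + 0.200000 + 0.014444 = 166.2144444

64.363861° S, 166.214444° W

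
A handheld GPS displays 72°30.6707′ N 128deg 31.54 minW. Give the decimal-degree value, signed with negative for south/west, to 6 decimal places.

72.511178, -128.525667

Lat: 30.6707′ = 0.511178°; total 72.5111783
N ⇒ keep positive
Lon: 31.54′ = 0.525667°; total 128.5256667
hemisphere W, so the sign is −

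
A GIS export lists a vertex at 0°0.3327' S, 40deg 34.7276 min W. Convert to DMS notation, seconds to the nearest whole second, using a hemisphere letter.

φ: fractional minutes 0.33270 × 60 = 19.96″
Lon: fractional minutes 0.72760 × 60 = 43.66″

0°00′20″ S, 40°34′44″ W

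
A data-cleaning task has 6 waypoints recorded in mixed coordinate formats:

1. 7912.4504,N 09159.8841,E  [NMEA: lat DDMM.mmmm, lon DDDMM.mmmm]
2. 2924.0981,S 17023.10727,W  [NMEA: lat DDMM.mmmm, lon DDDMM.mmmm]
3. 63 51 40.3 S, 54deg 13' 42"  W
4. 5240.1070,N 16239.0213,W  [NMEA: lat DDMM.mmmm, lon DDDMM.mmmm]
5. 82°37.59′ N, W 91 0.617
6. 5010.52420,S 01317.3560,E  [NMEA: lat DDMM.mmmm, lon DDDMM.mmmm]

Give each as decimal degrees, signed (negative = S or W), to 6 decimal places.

Point 1:
  Latitude: degrees = first 2 digits = 79, minutes = 12.4504; 79 + 12.4504/60 = 79.2075067
  N → positive
  Longitude: split at 3 digits → 091° and 59.8841′; 91 + 59.8841/60 = 91.9980683
  E ⇒ keep positive
Point 2:
  Latitude: split at 2 digits → 29° and 24.0981′; 29 + 24.0981/60 = 29.4016350
  hemisphere S, so the sign is −
  λ: degrees = first 3 digits = 170, minutes = 23.10727; 170 + 23.10727/60 = 170.3851212
  W ⇒ negate
Point 3:
  Lat: 63° + 51/60 + 40.3/3600 = 63 + 0.850000 + 0.011194 = 63.8611944
  S ⇒ negate
  Lon: 13′ + 42″ = 13.70000′; 54 + 13.70000/60 = 54.2283333
  W → negative
Point 4:
  Lat: split at 2 digits → 52° and 40.107′; 52 + 40.107/60 = 52.6684500
  N ⇒ keep positive
  Lon: degrees = first 3 digits = 162, minutes = 39.0213; 162 + 39.0213/60 = 162.6503550
  hemisphere W, so the sign is −
Point 5:
  Lat: 37.59′ = 0.626500°; total 82.6265000
  N → positive
  Longitude: 91 + 0.617/60 = 91.0102833
  W ⇒ negate
Point 6:
  φ: split at 2 digits → 50° and 10.5242′; 50 + 10.5242/60 = 50.1754033
  S ⇒ negate
  λ: split at 3 digits → 013° and 17.356′; 13 + 17.356/60 = 13.2892667
  E → positive

1. 79.207507, 91.998068
2. -29.401635, -170.385121
3. -63.861194, -54.228333
4. 52.668450, -162.650355
5. 82.626500, -91.010283
6. -50.175403, 13.289267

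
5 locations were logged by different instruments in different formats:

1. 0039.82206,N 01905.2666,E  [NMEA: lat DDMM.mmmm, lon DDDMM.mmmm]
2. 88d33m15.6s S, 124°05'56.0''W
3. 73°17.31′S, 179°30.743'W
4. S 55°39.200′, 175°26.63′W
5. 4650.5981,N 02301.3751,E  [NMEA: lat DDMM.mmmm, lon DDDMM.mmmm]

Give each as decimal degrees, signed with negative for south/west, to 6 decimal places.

1. 0.663701, 19.087777
2. -88.554333, -124.098889
3. -73.288500, -179.512383
4. -55.653333, -175.443833
5. 46.843302, 23.022918

Point 1:
  Lat: degrees = first 2 digits = 0, minutes = 39.82206; 0 + 39.82206/60 = 0.6637010
  N → positive
  Longitude: degrees = first 3 digits = 19, minutes = 5.2666; 19 + 5.2666/60 = 19.0877767
  E ⇒ keep positive
Point 2:
  Lat: 88 + 33/60 + 15.6/3600 = 88.5543333
  hemisphere S, so the sign is −
  Longitude: 5′ + 56″ = 5.93333′; 124 + 5.93333/60 = 124.0988889
  hemisphere W, so the sign is −
Point 3:
  Latitude: 73 + 17.31/60 = 73.2885000
  hemisphere S, so the sign is −
  Longitude: 179 + 30.743/60 = 179.5123833
  hemisphere W, so the sign is −
Point 4:
  φ: 55 + 39.2/60 = 55.6533333
  S ⇒ negate
  Lon: 26.63′ = 0.443833°; total 175.4438333
  hemisphere W, so the sign is −
Point 5:
  Latitude: degrees = first 2 digits = 46, minutes = 50.5981; 46 + 50.5981/60 = 46.8433017
  N → positive
  Lon: split at 3 digits → 023° and 1.3751′; 23 + 1.3751/60 = 23.0229183
  E ⇒ keep positive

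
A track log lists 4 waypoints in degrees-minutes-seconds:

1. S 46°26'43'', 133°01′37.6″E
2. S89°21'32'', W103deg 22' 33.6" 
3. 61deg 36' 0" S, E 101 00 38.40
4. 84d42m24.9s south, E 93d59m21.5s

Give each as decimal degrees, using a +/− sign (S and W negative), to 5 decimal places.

1. -46.44528, 133.02711
2. -89.35889, -103.37600
3. -61.60000, 101.01067
4. -84.70692, 93.98931

Point 1:
  φ: 46 + 26/60 + 43/3600 = 46.445278
  hemisphere S, so the sign is −
  Longitude: 133° + 1/60 + 37.6/3600 = 133 + 0.016667 + 0.010444 = 133.027111
  E → positive
Point 2:
  φ: 89° + 21/60 + 32/3600 = 89 + 0.350000 + 0.008889 = 89.358889
  hemisphere S, so the sign is −
  Lon: 22′ + 33.6″ = 22.56000′; 103 + 22.56000/60 = 103.376000
  W → negative
Point 3:
  φ: 61° + 36/60 + 0/3600 = 61 + 0.600000 + 0.000000 = 61.600000
  S → negative
  Longitude: 101° + 0/60 + 38.4/3600 = 101 + 0.000000 + 0.010667 = 101.010667
  E ⇒ keep positive
Point 4:
  Lat: 84° + 42/60 + 24.9/3600 = 84 + 0.700000 + 0.006917 = 84.706917
  S → negative
  Longitude: 93° + 59/60 + 21.5/3600 = 93 + 0.983333 + 0.005972 = 93.989306
  E ⇒ keep positive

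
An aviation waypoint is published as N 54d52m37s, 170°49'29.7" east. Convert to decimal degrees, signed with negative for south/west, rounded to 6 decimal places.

54.876944, 170.824917

Latitude: 54 + 52/60 + 37/3600 = 54.8769444
N ⇒ keep positive
Longitude: 170° + 49/60 + 29.7/3600 = 170 + 0.816667 + 0.008250 = 170.8249167
E → positive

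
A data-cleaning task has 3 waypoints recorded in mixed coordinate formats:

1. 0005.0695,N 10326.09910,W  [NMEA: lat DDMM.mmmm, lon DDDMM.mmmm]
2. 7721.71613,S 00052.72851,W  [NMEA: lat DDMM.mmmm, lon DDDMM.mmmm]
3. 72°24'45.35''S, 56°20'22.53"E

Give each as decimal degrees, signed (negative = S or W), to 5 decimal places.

1. 0.08449, -103.43499
2. -77.36194, -0.87881
3. -72.41260, 56.33959

Point 1:
  Lat: degrees = first 2 digits = 0, minutes = 5.0695; 0 + 5.0695/60 = 0.084492
  N ⇒ keep positive
  Longitude: degrees = first 3 digits = 103, minutes = 26.0991; 103 + 26.0991/60 = 103.434985
  hemisphere W, so the sign is −
Point 2:
  φ: degrees = first 2 digits = 77, minutes = 21.71613; 77 + 21.71613/60 = 77.361936
  hemisphere S, so the sign is −
  λ: degrees = first 3 digits = 0, minutes = 52.72851; 0 + 52.72851/60 = 0.878809
  W ⇒ negate
Point 3:
  Latitude: 24′ + 45.35″ = 24.75583′; 72 + 24.75583/60 = 72.412597
  S ⇒ negate
  Lon: 20′ + 22.53″ = 20.37550′; 56 + 20.37550/60 = 56.339592
  E → positive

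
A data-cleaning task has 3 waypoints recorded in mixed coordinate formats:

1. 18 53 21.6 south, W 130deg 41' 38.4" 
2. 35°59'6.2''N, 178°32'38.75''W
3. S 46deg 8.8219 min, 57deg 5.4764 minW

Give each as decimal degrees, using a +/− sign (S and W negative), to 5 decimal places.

1. -18.88933, -130.69400
2. 35.98506, -178.54410
3. -46.14703, -57.09127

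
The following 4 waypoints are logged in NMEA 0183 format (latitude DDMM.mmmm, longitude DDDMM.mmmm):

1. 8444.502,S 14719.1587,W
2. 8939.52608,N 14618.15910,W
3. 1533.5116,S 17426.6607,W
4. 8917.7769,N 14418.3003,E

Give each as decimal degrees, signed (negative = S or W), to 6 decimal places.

Point 1:
  Lat: split at 2 digits → 84° and 44.502′; 84 + 44.502/60 = 84.7417000
  S ⇒ negate
  Lon: degrees = first 3 digits = 147, minutes = 19.1587; 147 + 19.1587/60 = 147.3193117
  W → negative
Point 2:
  φ: split at 2 digits → 89° and 39.52608′; 89 + 39.52608/60 = 89.6587680
  N → positive
  Lon: split at 3 digits → 146° and 18.1591′; 146 + 18.1591/60 = 146.3026517
  W ⇒ negate
Point 3:
  Latitude: split at 2 digits → 15° and 33.5116′; 15 + 33.5116/60 = 15.5585267
  S ⇒ negate
  Longitude: degrees = first 3 digits = 174, minutes = 26.6607; 174 + 26.6607/60 = 174.4443450
  W → negative
Point 4:
  Lat: degrees = first 2 digits = 89, minutes = 17.7769; 89 + 17.7769/60 = 89.2962817
  N → positive
  λ: degrees = first 3 digits = 144, minutes = 18.3003; 144 + 18.3003/60 = 144.3050050
  E → positive

1. -84.741700, -147.319312
2. 89.658768, -146.302652
3. -15.558527, -174.444345
4. 89.296282, 144.305005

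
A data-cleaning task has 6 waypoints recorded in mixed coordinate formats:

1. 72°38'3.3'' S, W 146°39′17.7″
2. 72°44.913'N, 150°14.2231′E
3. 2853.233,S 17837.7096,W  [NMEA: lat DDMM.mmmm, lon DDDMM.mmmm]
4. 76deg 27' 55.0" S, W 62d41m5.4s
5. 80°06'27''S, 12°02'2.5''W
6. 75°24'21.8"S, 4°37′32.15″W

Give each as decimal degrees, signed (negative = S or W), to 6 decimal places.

Point 1:
  φ: 72° + 38/60 + 3.3/3600 = 72 + 0.633333 + 0.000917 = 72.6342500
  S → negative
  Longitude: 146° + 39/60 + 17.7/3600 = 146 + 0.650000 + 0.004917 = 146.6549167
  W → negative
Point 2:
  φ: 44.913′ = 0.748550°; total 72.7485500
  N ⇒ keep positive
  λ: 14.2231′ = 0.237052°; total 150.2370517
  E ⇒ keep positive
Point 3:
  φ: degrees = first 2 digits = 28, minutes = 53.233; 28 + 53.233/60 = 28.8872167
  hemisphere S, so the sign is −
  λ: split at 3 digits → 178° and 37.7096′; 178 + 37.7096/60 = 178.6284933
  W → negative
Point 4:
  φ: 76 + 27/60 + 55/3600 = 76.4652778
  S ⇒ negate
  Lon: 62 + 41/60 + 5.4/3600 = 62.6848333
  hemisphere W, so the sign is −
Point 5:
  Lat: 6′ + 27″ = 6.45000′; 80 + 6.45000/60 = 80.1075000
  S ⇒ negate
  λ: 12° + 2/60 + 2.5/3600 = 12 + 0.033333 + 0.000694 = 12.0340278
  W ⇒ negate
Point 6:
  φ: 75 + 24/60 + 21.8/3600 = 75.4060556
  S ⇒ negate
  Lon: 4° + 37/60 + 32.15/3600 = 4 + 0.616667 + 0.008931 = 4.6255972
  W ⇒ negate

1. -72.634250, -146.654917
2. 72.748550, 150.237052
3. -28.887217, -178.628493
4. -76.465278, -62.684833
5. -80.107500, -12.034028
6. -75.406056, -4.625597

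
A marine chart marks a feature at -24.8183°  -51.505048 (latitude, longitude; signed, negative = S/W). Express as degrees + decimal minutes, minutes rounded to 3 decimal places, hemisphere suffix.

24° 49.098′ S, 51° 30.303′ W

Latitude is negative → S; |value| = 24.818300
φ: minutes = (24.818300 − 24) × 60 = 49.09800
Longitude is negative → W; |value| = 51.505048
λ: 51° + 0.505048 × 60 = 51° 30.30288′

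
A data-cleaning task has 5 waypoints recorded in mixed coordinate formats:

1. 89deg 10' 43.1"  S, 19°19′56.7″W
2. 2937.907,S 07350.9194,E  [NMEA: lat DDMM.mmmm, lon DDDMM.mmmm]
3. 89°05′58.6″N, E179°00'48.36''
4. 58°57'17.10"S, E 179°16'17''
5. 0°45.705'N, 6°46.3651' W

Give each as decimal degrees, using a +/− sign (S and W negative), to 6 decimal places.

1. -89.178639, -19.332417
2. -29.631783, 73.848657
3. 89.099611, 179.013433
4. -58.954750, 179.271389
5. 0.761750, -6.772752

Point 1:
  Lat: 89 + 10/60 + 43.1/3600 = 89.1786389
  S → negative
  Longitude: 19° + 19/60 + 56.7/3600 = 19 + 0.316667 + 0.015750 = 19.3324167
  W → negative
Point 2:
  Lat: split at 2 digits → 29° and 37.907′; 29 + 37.907/60 = 29.6317833
  S → negative
  Lon: split at 3 digits → 073° and 50.9194′; 73 + 50.9194/60 = 73.8486567
  E → positive
Point 3:
  Lat: 5′ + 58.6″ = 5.97667′; 89 + 5.97667/60 = 89.0996111
  N ⇒ keep positive
  λ: 179 + 0/60 + 48.36/3600 = 179.0134333
  E → positive
Point 4:
  Latitude: 58 + 57/60 + 17.1/3600 = 58.9547500
  hemisphere S, so the sign is −
  Longitude: 16′ + 17″ = 16.28333′; 179 + 16.28333/60 = 179.2713889
  E → positive
Point 5:
  Latitude: 0 + 45.705/60 = 0.7617500
  N ⇒ keep positive
  λ: 6 + 46.3651/60 = 6.7727517
  hemisphere W, so the sign is −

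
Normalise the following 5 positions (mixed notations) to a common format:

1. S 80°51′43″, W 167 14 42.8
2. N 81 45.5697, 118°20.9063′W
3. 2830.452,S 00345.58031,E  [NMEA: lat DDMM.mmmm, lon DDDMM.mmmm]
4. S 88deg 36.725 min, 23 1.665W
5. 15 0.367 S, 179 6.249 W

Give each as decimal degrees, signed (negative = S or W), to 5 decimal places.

Point 1:
  Latitude: 80 + 51/60 + 43/3600 = 80.861944
  S ⇒ negate
  Longitude: 167 + 14/60 + 42.8/3600 = 167.245222
  W → negative
Point 2:
  Lat: 45.5697′ = 0.759495°; total 81.759495
  N → positive
  λ: 20.9063′ = 0.348438°; total 118.348438
  hemisphere W, so the sign is −
Point 3:
  Latitude: degrees = first 2 digits = 28, minutes = 30.452; 28 + 30.452/60 = 28.507533
  S ⇒ negate
  Lon: split at 3 digits → 003° and 45.58031′; 3 + 45.58031/60 = 3.759672
  E ⇒ keep positive
Point 4:
  φ: 88 + 36.725/60 = 88.612083
  S ⇒ negate
  Lon: 1.665′ = 0.027750°; total 23.027750
  hemisphere W, so the sign is −
Point 5:
  φ: 15 + 0.367/60 = 15.006117
  S → negative
  λ: 179 + 6.249/60 = 179.104150
  W ⇒ negate

1. -80.86194, -167.24522
2. 81.75950, -118.34844
3. -28.50753, 3.75967
4. -88.61208, -23.02775
5. -15.00612, -179.10415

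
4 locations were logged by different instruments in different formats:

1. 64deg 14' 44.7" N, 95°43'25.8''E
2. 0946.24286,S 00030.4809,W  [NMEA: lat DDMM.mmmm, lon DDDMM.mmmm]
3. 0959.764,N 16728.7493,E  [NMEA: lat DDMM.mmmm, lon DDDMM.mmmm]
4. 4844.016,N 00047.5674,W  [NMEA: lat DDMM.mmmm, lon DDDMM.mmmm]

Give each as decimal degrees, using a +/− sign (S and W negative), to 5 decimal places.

1. 64.24575, 95.72383
2. -9.77071, -0.50802
3. 9.99607, 167.47916
4. 48.73360, -0.79279

Point 1:
  φ: 64 + 14/60 + 44.7/3600 = 64.245750
  N ⇒ keep positive
  Longitude: 43′ + 25.8″ = 43.43000′; 95 + 43.43000/60 = 95.723833
  E → positive
Point 2:
  φ: split at 2 digits → 09° and 46.24286′; 9 + 46.24286/60 = 9.770714
  S ⇒ negate
  Longitude: split at 3 digits → 000° and 30.4809′; 0 + 30.4809/60 = 0.508015
  W → negative
Point 3:
  Latitude: degrees = first 2 digits = 9, minutes = 59.764; 9 + 59.764/60 = 9.996067
  N → positive
  Lon: degrees = first 3 digits = 167, minutes = 28.7493; 167 + 28.7493/60 = 167.479155
  E → positive
Point 4:
  Latitude: degrees = first 2 digits = 48, minutes = 44.016; 48 + 44.016/60 = 48.733600
  N → positive
  λ: degrees = first 3 digits = 0, minutes = 47.5674; 0 + 47.5674/60 = 0.792790
  hemisphere W, so the sign is −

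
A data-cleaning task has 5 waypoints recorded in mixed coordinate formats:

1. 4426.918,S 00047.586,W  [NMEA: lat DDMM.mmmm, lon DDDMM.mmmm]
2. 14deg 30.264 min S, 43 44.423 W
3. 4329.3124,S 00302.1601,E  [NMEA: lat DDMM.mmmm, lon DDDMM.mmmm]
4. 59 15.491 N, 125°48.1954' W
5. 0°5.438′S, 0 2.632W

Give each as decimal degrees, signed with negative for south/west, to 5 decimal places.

1. -44.44863, -0.79310
2. -14.50440, -43.74038
3. -43.48854, 3.03600
4. 59.25818, -125.80326
5. -0.09063, -0.04387

Point 1:
  φ: degrees = first 2 digits = 44, minutes = 26.918; 44 + 26.918/60 = 44.448633
  S ⇒ negate
  Longitude: split at 3 digits → 000° and 47.586′; 0 + 47.586/60 = 0.793100
  hemisphere W, so the sign is −
Point 2:
  φ: 30.264′ = 0.504400°; total 14.504400
  hemisphere S, so the sign is −
  Lon: 44.423′ = 0.740383°; total 43.740383
  hemisphere W, so the sign is −
Point 3:
  Lat: split at 2 digits → 43° and 29.3124′; 43 + 29.3124/60 = 43.488540
  S ⇒ negate
  Longitude: degrees = first 3 digits = 3, minutes = 2.1601; 3 + 2.1601/60 = 3.036002
  E ⇒ keep positive
Point 4:
  Latitude: 15.491′ = 0.258183°; total 59.258183
  N → positive
  λ: 125 + 48.1954/60 = 125.803257
  W → negative
Point 5:
  Lat: 5.438′ = 0.090633°; total 0.090633
  S ⇒ negate
  Longitude: 2.632′ = 0.043867°; total 0.043867
  W → negative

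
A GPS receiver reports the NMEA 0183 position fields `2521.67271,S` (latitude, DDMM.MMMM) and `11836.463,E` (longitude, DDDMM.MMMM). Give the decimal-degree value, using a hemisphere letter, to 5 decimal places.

25.36121° S, 118.60772° E

Latitude: split at 2 digits → 25° and 21.67271′; 25 + 21.67271/60 = 25.361212
λ: degrees = first 3 digits = 118, minutes = 36.463; 118 + 36.463/60 = 118.607717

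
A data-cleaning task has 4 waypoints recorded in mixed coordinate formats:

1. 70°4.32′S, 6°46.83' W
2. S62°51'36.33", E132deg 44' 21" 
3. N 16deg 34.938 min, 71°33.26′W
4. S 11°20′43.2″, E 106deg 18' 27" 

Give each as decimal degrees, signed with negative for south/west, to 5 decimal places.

1. -70.07200, -6.78050
2. -62.86009, 132.73917
3. 16.58230, -71.55433
4. -11.34533, 106.30750

Point 1:
  Lat: 70 + 4.32/60 = 70.072000
  S ⇒ negate
  Longitude: 6 + 46.83/60 = 6.780500
  W ⇒ negate
Point 2:
  φ: 62 + 51/60 + 36.33/3600 = 62.860092
  hemisphere S, so the sign is −
  Lon: 132° + 44/60 + 21/3600 = 132 + 0.733333 + 0.005833 = 132.739167
  E ⇒ keep positive
Point 3:
  φ: 16 + 34.938/60 = 16.582300
  N ⇒ keep positive
  Longitude: 33.26′ = 0.554333°; total 71.554333
  W ⇒ negate
Point 4:
  φ: 11 + 20/60 + 43.2/3600 = 11.345333
  S → negative
  Longitude: 106 + 18/60 + 27/3600 = 106.307500
  E → positive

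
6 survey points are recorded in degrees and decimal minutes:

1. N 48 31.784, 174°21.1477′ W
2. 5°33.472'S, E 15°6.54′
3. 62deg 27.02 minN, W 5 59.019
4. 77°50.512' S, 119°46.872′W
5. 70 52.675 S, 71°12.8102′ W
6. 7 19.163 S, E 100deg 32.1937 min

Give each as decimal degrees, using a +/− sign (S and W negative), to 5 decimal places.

1. 48.52973, -174.35246
2. -5.55787, 15.10900
3. 62.45033, -5.98365
4. -77.84187, -119.78120
5. -70.87792, -71.21350
6. -7.31938, 100.53656

Point 1:
  Latitude: 48 + 31.784/60 = 48.529733
  N ⇒ keep positive
  λ: 174 + 21.1477/60 = 174.352462
  hemisphere W, so the sign is −
Point 2:
  φ: 5 + 33.472/60 = 5.557867
  hemisphere S, so the sign is −
  Lon: 6.54′ = 0.109000°; total 15.109000
  E ⇒ keep positive
Point 3:
  φ: 27.02′ = 0.450333°; total 62.450333
  N → positive
  Longitude: 59.019′ = 0.983650°; total 5.983650
  W ⇒ negate
Point 4:
  Lat: 77 + 50.512/60 = 77.841867
  hemisphere S, so the sign is −
  Longitude: 46.872′ = 0.781200°; total 119.781200
  W ⇒ negate
Point 5:
  Lat: 70 + 52.675/60 = 70.877917
  S → negative
  λ: 71 + 12.8102/60 = 71.213503
  W → negative
Point 6:
  φ: 19.163′ = 0.319383°; total 7.319383
  S → negative
  Longitude: 100 + 32.1937/60 = 100.536562
  E → positive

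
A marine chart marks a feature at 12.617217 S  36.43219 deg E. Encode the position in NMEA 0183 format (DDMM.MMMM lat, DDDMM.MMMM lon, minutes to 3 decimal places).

1237.033,S / 03625.931,E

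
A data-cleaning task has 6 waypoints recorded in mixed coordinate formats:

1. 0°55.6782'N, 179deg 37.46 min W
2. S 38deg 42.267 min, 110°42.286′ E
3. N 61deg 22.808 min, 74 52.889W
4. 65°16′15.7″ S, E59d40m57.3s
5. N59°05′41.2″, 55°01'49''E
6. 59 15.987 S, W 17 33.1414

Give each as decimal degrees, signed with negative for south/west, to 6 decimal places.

1. 0.927970, -179.624333
2. -38.704450, 110.704767
3. 61.380133, -74.881483
4. -65.271028, 59.682583
5. 59.094778, 55.030278
6. -59.266450, -17.552357

Point 1:
  φ: 0 + 55.6782/60 = 0.9279700
  N → positive
  Longitude: 179 + 37.46/60 = 179.6243333
  hemisphere W, so the sign is −
Point 2:
  φ: 38 + 42.267/60 = 38.7044500
  S ⇒ negate
  λ: 42.286′ = 0.704767°; total 110.7047667
  E ⇒ keep positive
Point 3:
  φ: 22.808′ = 0.380133°; total 61.3801333
  N → positive
  Longitude: 74 + 52.889/60 = 74.8814833
  hemisphere W, so the sign is −
Point 4:
  Latitude: 65 + 16/60 + 15.7/3600 = 65.2710278
  hemisphere S, so the sign is −
  Longitude: 59 + 40/60 + 57.3/3600 = 59.6825833
  E ⇒ keep positive
Point 5:
  Latitude: 59 + 5/60 + 41.2/3600 = 59.0947778
  N → positive
  λ: 55 + 1/60 + 49/3600 = 55.0302778
  E ⇒ keep positive
Point 6:
  Lat: 59 + 15.987/60 = 59.2664500
  S ⇒ negate
  Lon: 33.1414′ = 0.552357°; total 17.5523567
  hemisphere W, so the sign is −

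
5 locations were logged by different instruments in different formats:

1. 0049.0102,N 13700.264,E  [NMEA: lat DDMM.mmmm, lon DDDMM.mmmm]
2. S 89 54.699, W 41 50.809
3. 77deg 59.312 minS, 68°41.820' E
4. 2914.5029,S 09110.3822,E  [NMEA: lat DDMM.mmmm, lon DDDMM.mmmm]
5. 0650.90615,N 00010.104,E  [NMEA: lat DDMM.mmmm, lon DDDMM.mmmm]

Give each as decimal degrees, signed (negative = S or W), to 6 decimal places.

Point 1:
  Lat: split at 2 digits → 00° and 49.0102′; 0 + 49.0102/60 = 0.8168367
  N ⇒ keep positive
  Longitude: split at 3 digits → 137° and 0.264′; 137 + 0.264/60 = 137.0044000
  E → positive
Point 2:
  φ: 89 + 54.699/60 = 89.9116500
  hemisphere S, so the sign is −
  Lon: 41 + 50.809/60 = 41.8468167
  W ⇒ negate
Point 3:
  Lat: 59.312′ = 0.988533°; total 77.9885333
  S ⇒ negate
  λ: 41.82′ = 0.697000°; total 68.6970000
  E → positive
Point 4:
  φ: degrees = first 2 digits = 29, minutes = 14.5029; 29 + 14.5029/60 = 29.2417150
  S → negative
  Longitude: degrees = first 3 digits = 91, minutes = 10.3822; 91 + 10.3822/60 = 91.1730367
  E ⇒ keep positive
Point 5:
  φ: split at 2 digits → 06° and 50.90615′; 6 + 50.90615/60 = 6.8484358
  N ⇒ keep positive
  Longitude: degrees = first 3 digits = 0, minutes = 10.104; 0 + 10.104/60 = 0.1684000
  E → positive

1. 0.816837, 137.004400
2. -89.911650, -41.846817
3. -77.988533, 68.697000
4. -29.241715, 91.173037
5. 6.848436, 0.168400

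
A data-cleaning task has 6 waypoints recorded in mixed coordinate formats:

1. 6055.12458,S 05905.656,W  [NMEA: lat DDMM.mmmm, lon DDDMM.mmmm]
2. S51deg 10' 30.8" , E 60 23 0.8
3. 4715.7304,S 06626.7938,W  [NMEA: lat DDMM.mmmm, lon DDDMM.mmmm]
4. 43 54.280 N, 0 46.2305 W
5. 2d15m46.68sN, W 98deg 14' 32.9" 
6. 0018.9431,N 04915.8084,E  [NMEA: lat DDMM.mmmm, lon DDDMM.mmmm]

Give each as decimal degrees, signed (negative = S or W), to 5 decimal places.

1. -60.91874, -59.09427
2. -51.17522, 60.38356
3. -47.26217, -66.44656
4. 43.90467, -0.77051
5. 2.26297, -98.24247
6. 0.31572, 49.26347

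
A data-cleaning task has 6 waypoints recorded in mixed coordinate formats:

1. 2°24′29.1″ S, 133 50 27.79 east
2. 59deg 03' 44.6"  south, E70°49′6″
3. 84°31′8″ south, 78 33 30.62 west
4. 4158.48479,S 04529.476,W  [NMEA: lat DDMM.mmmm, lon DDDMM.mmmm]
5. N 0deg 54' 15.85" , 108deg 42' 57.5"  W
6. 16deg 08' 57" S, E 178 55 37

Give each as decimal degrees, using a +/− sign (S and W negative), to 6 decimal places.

1. -2.408083, 133.841053
2. -59.062389, 70.818333
3. -84.518889, -78.558506
4. -41.974747, -45.491267
5. 0.904403, -108.715972
6. -16.149167, 178.926944

Point 1:
  φ: 2 + 24/60 + 29.1/3600 = 2.4080833
  S ⇒ negate
  Lon: 133 + 50/60 + 27.79/3600 = 133.8410528
  E ⇒ keep positive
Point 2:
  Lat: 59° + 3/60 + 44.6/3600 = 59 + 0.050000 + 0.012389 = 59.0623889
  S → negative
  Lon: 70 + 49/60 + 6/3600 = 70.8183333
  E → positive
Point 3:
  Latitude: 84° + 31/60 + 8/3600 = 84 + 0.516667 + 0.002222 = 84.5188889
  S ⇒ negate
  Longitude: 33′ + 30.62″ = 33.51033′; 78 + 33.51033/60 = 78.5585056
  hemisphere W, so the sign is −
Point 4:
  φ: split at 2 digits → 41° and 58.48479′; 41 + 58.48479/60 = 41.9747465
  S ⇒ negate
  λ: degrees = first 3 digits = 45, minutes = 29.476; 45 + 29.476/60 = 45.4912667
  hemisphere W, so the sign is −
Point 5:
  Latitude: 54′ + 15.85″ = 54.26417′; 0 + 54.26417/60 = 0.9044028
  N ⇒ keep positive
  λ: 42′ + 57.5″ = 42.95833′; 108 + 42.95833/60 = 108.7159722
  W ⇒ negate
Point 6:
  Latitude: 16 + 8/60 + 57/3600 = 16.1491667
  S → negative
  Longitude: 55′ + 37″ = 55.61667′; 178 + 55.61667/60 = 178.9269444
  E ⇒ keep positive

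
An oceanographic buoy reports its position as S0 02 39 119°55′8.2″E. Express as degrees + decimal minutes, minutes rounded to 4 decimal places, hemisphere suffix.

0° 2.6500′ S, 119° 55.1367′ E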